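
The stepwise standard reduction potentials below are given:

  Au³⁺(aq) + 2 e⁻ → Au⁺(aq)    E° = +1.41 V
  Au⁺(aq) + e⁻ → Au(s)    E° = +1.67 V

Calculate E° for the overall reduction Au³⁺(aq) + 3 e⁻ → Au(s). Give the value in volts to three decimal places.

Standard free energies of sequential steps add: ΔG°₃ = ΔG°₁ + ΔG°₂, so n₃E°₃ = n₁E°₁ + n₂E°₂.
E°₃ = (2×+1.41 + 1×+1.67) / 3 = (+4.490) / 3 = +1.497 V.
Simply averaging or adding the two E° values would be wrong; the electron-weighted sum is required.

+1.497 V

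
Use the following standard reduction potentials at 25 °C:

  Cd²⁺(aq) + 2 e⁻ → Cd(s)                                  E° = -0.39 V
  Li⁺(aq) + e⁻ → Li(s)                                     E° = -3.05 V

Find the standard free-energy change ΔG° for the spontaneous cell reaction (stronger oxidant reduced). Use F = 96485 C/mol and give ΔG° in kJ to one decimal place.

-513.3 kJ

Cd²⁺/Cd (E° = -0.39 V) is the cathode; Li⁺/Li (E° = -3.05 V) is the anode, so E°cell = +2.66 V.
Balancing electrons gives n = 2 (lcm of 2 and 1).
ΔG° = −nFE° = −(2)(96485)(+2.66) = -513,300 J = -513.3 kJ.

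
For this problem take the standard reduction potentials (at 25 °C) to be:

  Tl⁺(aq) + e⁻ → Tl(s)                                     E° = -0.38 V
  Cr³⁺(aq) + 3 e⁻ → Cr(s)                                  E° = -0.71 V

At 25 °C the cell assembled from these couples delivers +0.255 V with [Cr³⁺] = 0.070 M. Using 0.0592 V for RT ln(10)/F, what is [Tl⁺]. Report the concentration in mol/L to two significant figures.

Tl⁺/Tl is the cathode, Cr³⁺/Cr the anode: E°cell = +0.33 V, n = 3.
Overall reaction: 3 Tl⁺(aq) + Cr(s) → 3 Tl(s) + Cr³⁺(aq); Q = [Cr³⁺]^1/[Tl⁺]^3.
From E = E° − (0.0592/n) log Q: log Q = (E° − E)·n/0.0592 = (+0.33 − (+0.255))·3/0.0592 = 3.8007.
So 3·log[Tl⁺] = 1·log(0.07) − log Q = -1.1549 − (3.8007) = -4.9556; log[Tl⁺] = -4.9556 / 3 = -1.6519; [Tl⁺] = 10^(-1.6519) ≈ 0.022 M.

0.022 M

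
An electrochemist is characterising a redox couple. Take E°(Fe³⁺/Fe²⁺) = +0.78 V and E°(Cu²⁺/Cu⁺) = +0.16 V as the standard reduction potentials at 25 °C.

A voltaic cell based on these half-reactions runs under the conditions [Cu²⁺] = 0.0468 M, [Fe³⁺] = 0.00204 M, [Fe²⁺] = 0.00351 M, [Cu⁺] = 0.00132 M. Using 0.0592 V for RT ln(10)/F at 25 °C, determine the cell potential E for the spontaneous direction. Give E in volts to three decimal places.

+0.514 V

Fe³⁺/Fe²⁺ is the cathode (higher E°), Cu²⁺/Cu⁺ the anode: E°cell = +0.78 − (+0.16) = +0.62 V, n = 1.
Overall: Fe³⁺(aq) + Cu⁺(aq) → Fe²⁺(aq) + Cu²⁺(aq)
Q = [Fe²⁺]·[Cu²⁺] / ([Fe³⁺]·[Cu⁺]); log Q = 1.785.
E = E° − (0.0592/n) log Q = +0.62 − (0.0592/1)(1.785) = +0.514 V.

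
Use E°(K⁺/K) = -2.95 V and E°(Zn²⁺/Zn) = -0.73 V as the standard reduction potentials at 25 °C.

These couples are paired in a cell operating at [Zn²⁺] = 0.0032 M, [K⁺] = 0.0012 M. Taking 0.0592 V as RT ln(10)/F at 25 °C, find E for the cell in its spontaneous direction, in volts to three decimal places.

Zn²⁺/Zn is the cathode (higher E°), K⁺/K the anode: E°cell = -0.73 − (-2.95) = +2.22 V, n = 2.
Overall: Zn²⁺(aq) + 2 K(s) → Zn(s) + 2 K⁺(aq)
Q = [K⁺]^2 / ([Zn²⁺]); log Q = -3.347.
E = E° − (0.0592/n) log Q = +2.22 − (0.0592/2)(-3.347) = +2.319 V.

+2.319 V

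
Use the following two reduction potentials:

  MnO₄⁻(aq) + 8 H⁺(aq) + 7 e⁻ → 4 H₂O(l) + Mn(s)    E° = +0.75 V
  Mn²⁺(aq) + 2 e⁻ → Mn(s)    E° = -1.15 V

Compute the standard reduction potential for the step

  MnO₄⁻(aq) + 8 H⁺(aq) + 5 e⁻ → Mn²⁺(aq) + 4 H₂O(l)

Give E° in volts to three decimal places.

Sequential free energies add, so n₃E°₃ = n₁E°₁ + n₂E°₂.
With n₃ = 7, and the known step contributing 2×(-1.15) V, the unknown satisfies 5·E° = 7×(+0.75) − 2×(-1.15) = +7.550.
E° = +7.550 / 5 = +1.510 V.

+1.510 V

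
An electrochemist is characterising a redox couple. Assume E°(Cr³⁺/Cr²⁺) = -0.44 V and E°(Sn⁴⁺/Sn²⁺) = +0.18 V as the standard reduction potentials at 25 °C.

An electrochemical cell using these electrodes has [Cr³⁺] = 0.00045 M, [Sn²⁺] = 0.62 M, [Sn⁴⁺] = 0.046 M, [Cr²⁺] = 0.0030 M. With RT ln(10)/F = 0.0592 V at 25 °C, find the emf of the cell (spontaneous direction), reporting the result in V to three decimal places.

Sn⁴⁺/Sn²⁺ is the cathode (higher E°), Cr³⁺/Cr²⁺ the anode: E°cell = +0.18 − (-0.44) = +0.62 V, n = 2.
Overall: Sn⁴⁺(aq) + 2 Cr²⁺(aq) → Sn²⁺(aq) + 2 Cr³⁺(aq)
Q = [Sn²⁺]·[Cr³⁺]^2 / ([Sn⁴⁺]·[Cr²⁺]^2); log Q = -0.518.
E = E° − (0.0592/n) log Q = +0.62 − (0.0592/2)(-0.518) = +0.635 V.

+0.635 V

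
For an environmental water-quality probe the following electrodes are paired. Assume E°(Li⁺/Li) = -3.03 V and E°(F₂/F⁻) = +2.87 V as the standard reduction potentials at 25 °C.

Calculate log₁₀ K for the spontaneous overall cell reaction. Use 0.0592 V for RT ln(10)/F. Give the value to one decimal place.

Cathode: F₂/F⁻; anode: Li⁺/Li. E°cell = +5.90 V, n = 2.
log K = nE°cell / 0.0592 = (2)(+5.90) / 0.0592 = 199.3.

199.3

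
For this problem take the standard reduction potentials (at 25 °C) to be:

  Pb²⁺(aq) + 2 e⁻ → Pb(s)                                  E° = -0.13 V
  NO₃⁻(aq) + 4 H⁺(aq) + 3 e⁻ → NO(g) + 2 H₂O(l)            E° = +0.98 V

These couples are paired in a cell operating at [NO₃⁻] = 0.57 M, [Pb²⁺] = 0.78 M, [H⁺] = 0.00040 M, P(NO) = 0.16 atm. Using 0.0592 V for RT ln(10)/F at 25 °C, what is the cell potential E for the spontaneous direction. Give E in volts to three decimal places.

+0.856 V

NO₃⁻/NO is the cathode (higher E°), Pb²⁺/Pb the anode: E°cell = +0.98 − (-0.13) = +1.11 V, n = 6.
Overall: 2 NO₃⁻(aq) + 8 H⁺(aq) + 3 Pb(s) → 2 NO(g) + 4 H₂O(l) + 3 Pb²⁺(aq)
Q = P(NO)^2·[Pb²⁺]^3 / ([NO₃⁻]^2·[H⁺]^8); log Q = 25.756.
E = E° − (0.0592/n) log Q = +1.11 − (0.0592/6)(25.756) = +0.856 V.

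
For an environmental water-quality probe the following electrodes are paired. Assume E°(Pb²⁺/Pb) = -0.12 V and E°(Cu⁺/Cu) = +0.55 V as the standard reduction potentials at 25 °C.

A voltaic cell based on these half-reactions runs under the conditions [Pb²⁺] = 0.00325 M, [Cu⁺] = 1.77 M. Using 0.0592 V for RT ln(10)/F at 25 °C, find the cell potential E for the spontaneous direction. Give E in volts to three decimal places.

+0.758 V

Cu⁺/Cu is the cathode (higher E°), Pb²⁺/Pb the anode: E°cell = +0.55 − (-0.12) = +0.67 V, n = 2.
Overall: 2 Cu⁺(aq) + Pb(s) → 2 Cu(s) + Pb²⁺(aq)
Q = [Pb²⁺] / ([Cu⁺]^2); log Q = -2.984.
E = E° − (0.0592/n) log Q = +0.67 − (0.0592/2)(-2.984) = +0.758 V.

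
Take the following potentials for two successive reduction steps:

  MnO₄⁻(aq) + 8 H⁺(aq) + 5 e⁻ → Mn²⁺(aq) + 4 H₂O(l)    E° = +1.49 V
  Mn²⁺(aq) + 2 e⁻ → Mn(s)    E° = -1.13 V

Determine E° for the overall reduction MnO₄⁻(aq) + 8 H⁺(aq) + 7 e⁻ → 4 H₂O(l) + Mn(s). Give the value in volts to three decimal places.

+0.741 V

Since ΔG° = −nFE° is additive over sequential reductions, n₃E°₃ = n₁E°₁ + n₂E°₂.
E°₃ = (5×+1.49 + 2×-1.13) / 7 = (+5.190) / 7 = +0.741 V.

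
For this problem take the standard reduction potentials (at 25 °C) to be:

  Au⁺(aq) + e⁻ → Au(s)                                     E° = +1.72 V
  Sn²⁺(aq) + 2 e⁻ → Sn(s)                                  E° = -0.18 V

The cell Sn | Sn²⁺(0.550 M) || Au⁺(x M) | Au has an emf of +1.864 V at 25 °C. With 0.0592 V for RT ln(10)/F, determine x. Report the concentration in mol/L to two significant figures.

Au⁺/Au is the cathode, Sn²⁺/Sn the anode: E°cell = +1.90 V, n = 2.
Overall reaction: 2 Au⁺(aq) + Sn(s) → 2 Au(s) + Sn²⁺(aq); Q = [Sn²⁺]^1/[Au⁺]^2.
From E = E° − (0.0592/n) log Q: log Q = (E° − E)·n/0.0592 = (+1.90 − (+1.864))·2/0.0592 = 1.2162.
So 2·log[Au⁺] = 1·log(0.55) − log Q = -0.2596 − (1.2162) = -1.4758; log[Au⁺] = -1.4758 / 2 = -0.7379; [Au⁺] = 10^(-0.7379) ≈ 0.18 M.

0.18 M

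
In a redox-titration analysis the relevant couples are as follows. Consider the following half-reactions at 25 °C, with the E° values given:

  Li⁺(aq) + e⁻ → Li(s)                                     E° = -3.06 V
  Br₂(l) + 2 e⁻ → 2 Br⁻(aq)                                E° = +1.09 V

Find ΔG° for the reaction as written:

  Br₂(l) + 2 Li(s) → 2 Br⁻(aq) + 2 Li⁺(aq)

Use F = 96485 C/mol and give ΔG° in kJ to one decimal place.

-800.8 kJ

As written, Br₂/Br⁻ is reduced (cathode) and Li⁺/Li is oxidised (anode), so E°cell = (+1.09) − (-3.06) = +4.15 V.
Balancing electrons gives n = 2.
ΔG° = −nFE° = −(2)(96485)(+4.15) = -800,826 J = -800.8 kJ.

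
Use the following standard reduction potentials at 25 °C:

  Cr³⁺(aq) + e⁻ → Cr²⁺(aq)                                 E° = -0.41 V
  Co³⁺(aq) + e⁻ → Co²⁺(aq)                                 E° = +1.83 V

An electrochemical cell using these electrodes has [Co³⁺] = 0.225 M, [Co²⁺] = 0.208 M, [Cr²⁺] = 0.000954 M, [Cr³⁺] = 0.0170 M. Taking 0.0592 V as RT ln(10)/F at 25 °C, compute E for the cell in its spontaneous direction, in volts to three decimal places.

+2.168 V

Co³⁺/Co²⁺ is the cathode (higher E°), Cr³⁺/Cr²⁺ the anode: E°cell = +1.83 − (-0.41) = +2.24 V, n = 1.
Overall: Co³⁺(aq) + Cr²⁺(aq) → Co²⁺(aq) + Cr³⁺(aq)
Q = [Co²⁺]·[Cr³⁺] / ([Co³⁺]·[Cr²⁺]); log Q = 1.217.
E = E° − (0.0592/n) log Q = +2.24 − (0.0592/1)(1.217) = +2.168 V.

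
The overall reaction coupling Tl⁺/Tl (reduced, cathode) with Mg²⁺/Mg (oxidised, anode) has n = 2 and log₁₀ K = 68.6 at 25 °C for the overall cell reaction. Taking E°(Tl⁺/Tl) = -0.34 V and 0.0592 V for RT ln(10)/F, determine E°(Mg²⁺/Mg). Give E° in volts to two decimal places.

-2.37 V

E°cell = (0.0592/n)·log K = (0.0592/2)(68.6) = +2.031 V.
Since Tl⁺/Tl is the cathode and Mg²⁺/Mg the anode, E°cell = E°(Tl⁺/Tl) − E°(Mg²⁺/Mg).
So E°(Mg²⁺/Mg) = E°(Tl⁺/Tl) − E°cell = (-0.34) − (+2.031) = -2.37 V.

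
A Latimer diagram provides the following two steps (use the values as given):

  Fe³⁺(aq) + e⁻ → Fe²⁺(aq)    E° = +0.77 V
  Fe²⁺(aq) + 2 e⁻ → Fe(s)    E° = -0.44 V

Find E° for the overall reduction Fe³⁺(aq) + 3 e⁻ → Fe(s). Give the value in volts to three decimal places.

Adding the free-energy changes (−nFE°) of the two steps gives −n₃FE°₃ = −n₁FE°₁ − n₂FE°₂.
E°₃ = (1×+0.77 + 2×-0.44) / 3 = (-0.110) / 3 = -0.037 V.
E° values themselves are not directly additive — weighting by electron count is essential.

-0.037 V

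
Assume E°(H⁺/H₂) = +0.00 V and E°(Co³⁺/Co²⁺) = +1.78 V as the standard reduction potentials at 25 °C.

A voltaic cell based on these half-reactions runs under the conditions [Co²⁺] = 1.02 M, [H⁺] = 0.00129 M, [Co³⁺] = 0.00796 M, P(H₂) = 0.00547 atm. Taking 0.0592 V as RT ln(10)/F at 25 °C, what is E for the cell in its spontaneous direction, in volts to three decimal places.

+1.759 V

Co³⁺/Co²⁺ is the cathode (higher E°), H⁺/H₂ the anode: E°cell = +1.78 − (+0.00) = +1.78 V, n = 2.
Overall: 2 Co³⁺(aq) + H₂(g) → 2 Co²⁺(aq) + 2 H⁺(aq)
Q = [Co²⁺]^2·[H⁺]^2 / ([Co³⁺]^2·P(H₂)); log Q = 0.699.
E = E° − (0.0592/n) log Q = +1.78 − (0.0592/2)(0.699) = +1.759 V.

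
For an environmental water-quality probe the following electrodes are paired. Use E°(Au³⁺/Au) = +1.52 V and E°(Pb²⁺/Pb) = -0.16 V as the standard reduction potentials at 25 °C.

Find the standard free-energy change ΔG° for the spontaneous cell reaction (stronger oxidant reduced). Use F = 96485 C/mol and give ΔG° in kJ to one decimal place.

Au³⁺/Au (E° = +1.52 V) is the cathode; Pb²⁺/Pb (E° = -0.16 V) is the anode, so E°cell = +1.68 V.
Balancing electrons gives n = 6 (lcm of 3 and 2).
ΔG° = −nFE° = −(6)(96485)(+1.68) = -972,569 J = -972.6 kJ.

-972.6 kJ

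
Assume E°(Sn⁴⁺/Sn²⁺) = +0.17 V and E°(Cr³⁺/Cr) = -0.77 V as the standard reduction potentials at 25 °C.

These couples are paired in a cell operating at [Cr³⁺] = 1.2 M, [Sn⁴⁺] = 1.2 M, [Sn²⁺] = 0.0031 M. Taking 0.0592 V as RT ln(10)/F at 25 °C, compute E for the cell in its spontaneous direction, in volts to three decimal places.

Sn⁴⁺/Sn²⁺ is the cathode (higher E°), Cr³⁺/Cr the anode: E°cell = +0.17 − (-0.77) = +0.94 V, n = 6.
Overall: 3 Sn⁴⁺(aq) + 2 Cr(s) → 3 Sn²⁺(aq) + 2 Cr³⁺(aq)
Q = [Sn²⁺]^3·[Cr³⁺]^2 / ([Sn⁴⁺]^3); log Q = -7.605.
E = E° − (0.0592/n) log Q = +0.94 − (0.0592/6)(-7.605) = +1.015 V.

+1.015 V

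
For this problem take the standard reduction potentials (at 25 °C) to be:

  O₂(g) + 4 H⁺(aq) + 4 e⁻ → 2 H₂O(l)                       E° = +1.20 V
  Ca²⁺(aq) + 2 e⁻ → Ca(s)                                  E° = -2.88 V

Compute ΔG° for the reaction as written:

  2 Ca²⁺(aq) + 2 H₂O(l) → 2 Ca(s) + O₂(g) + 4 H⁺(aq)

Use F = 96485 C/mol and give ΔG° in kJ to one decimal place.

+1574.6 kJ

As written, Ca²⁺/Ca is reduced (cathode) and O₂/H₂O is oxidised (anode), so E°cell = (-2.88) − (+1.20) = -4.08 V.
Balancing electrons gives n = 4.
ΔG° = −nFE° = −(4)(96485)(-4.08) = 1,574,635 J = +1574.6 kJ.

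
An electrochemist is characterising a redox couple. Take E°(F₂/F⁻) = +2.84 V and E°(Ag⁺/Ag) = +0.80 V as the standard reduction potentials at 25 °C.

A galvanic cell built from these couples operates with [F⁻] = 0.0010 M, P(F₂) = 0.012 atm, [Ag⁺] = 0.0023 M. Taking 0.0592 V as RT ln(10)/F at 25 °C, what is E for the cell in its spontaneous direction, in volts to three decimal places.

+2.317 V

F₂/F⁻ is the cathode (higher E°), Ag⁺/Ag the anode: E°cell = +2.84 − (+0.80) = +2.04 V, n = 2.
Overall: F₂(g) + 2 Ag(s) → 2 F⁻(aq) + 2 Ag⁺(aq)
Q = [F⁻]^2·[Ag⁺]^2 / (P(F₂)); log Q = -9.356.
E = E° − (0.0592/n) log Q = +2.04 − (0.0592/2)(-9.356) = +2.317 V.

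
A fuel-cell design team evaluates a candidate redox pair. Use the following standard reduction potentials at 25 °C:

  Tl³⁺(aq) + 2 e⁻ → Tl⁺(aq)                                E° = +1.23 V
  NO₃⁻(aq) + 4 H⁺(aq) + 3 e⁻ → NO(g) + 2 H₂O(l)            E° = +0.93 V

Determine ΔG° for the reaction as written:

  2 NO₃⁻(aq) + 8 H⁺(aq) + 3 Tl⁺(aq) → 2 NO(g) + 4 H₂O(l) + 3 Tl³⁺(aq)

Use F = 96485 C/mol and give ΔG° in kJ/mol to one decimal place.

As written, NO₃⁻/NO is reduced (cathode) and Tl³⁺/Tl⁺ is oxidised (anode), so E°cell = (+0.93) − (+1.23) = -0.30 V.
Balancing electrons gives n = 6.
ΔG° = −nFE° = −(6)(96485)(-0.30) = 173,673 J = +173.7 kJ/mol.

+173.7 kJ/mol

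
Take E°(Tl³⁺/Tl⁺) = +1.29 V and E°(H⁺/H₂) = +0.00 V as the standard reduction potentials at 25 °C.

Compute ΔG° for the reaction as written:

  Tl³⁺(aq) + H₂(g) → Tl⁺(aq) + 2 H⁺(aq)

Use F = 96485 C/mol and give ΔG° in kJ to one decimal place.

-248.9 kJ

As written, Tl³⁺/Tl⁺ is reduced (cathode) and H⁺/H₂ is oxidised (anode), so E°cell = (+1.29) − (+0.00) = +1.29 V.
Balancing electrons gives n = 2.
ΔG° = −nFE° = −(2)(96485)(+1.29) = -248,931 J = -248.9 kJ.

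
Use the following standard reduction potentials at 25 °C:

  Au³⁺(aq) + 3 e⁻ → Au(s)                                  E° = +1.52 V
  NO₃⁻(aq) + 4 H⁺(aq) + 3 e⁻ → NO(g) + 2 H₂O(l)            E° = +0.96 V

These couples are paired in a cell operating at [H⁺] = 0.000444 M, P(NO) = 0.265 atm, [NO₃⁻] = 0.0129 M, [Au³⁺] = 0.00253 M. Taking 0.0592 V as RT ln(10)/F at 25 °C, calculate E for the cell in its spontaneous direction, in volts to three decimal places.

Au³⁺/Au is the cathode (higher E°), NO₃⁻/NO the anode: E°cell = +1.52 − (+0.96) = +0.56 V, n = 3.
Overall: Au³⁺(aq) + NO(g) + 2 H₂O(l) → Au(s) + NO₃⁻(aq) + 4 H⁺(aq)
Q = [NO₃⁻]·[H⁺]^4 / ([Au³⁺]·P(NO)); log Q = -12.126.
E = E° − (0.0592/n) log Q = +0.56 − (0.0592/3)(-12.126) = +0.799 V.

+0.799 V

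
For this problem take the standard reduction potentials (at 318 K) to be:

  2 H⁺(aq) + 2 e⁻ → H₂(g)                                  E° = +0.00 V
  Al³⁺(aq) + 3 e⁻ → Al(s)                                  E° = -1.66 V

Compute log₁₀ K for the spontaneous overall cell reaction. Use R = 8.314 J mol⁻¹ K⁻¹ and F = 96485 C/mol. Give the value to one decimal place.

157.9

Cathode: H⁺/H₂; anode: Al³⁺/Al. E°cell = (+0.00) − (-1.66) = +1.66 V, with n = 6.
ΔG° = −nFE° = −RT ln K, so ln K = nFE°/(RT) = (6)(96485)(+1.66) / ((8.314)(318)) = 363.481.
log₁₀ K = 363.481 / ln 10 = 157.9.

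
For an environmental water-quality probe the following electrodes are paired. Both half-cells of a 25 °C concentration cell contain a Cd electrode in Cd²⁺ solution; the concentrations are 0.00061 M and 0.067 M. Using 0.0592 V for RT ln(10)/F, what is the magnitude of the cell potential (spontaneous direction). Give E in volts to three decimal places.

For a concentration cell E°cell = 0. The 0.067 M side is the cathode (reduction is favoured where [Cd²⁺] is higher).
With n = 2, E = −(0.0592/2) log([Cd²⁺]ₐₙ/[Cd²⁺]꜀ₐₜ) = −(0.0592/2) log(0.00061/0.067) = −(0.0592/2)(-2.041) = +0.060 V.

+0.060 V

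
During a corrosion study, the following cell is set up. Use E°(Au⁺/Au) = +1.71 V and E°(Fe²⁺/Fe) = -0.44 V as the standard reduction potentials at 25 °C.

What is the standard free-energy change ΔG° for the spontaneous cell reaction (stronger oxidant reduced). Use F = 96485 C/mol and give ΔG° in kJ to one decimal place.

Au⁺/Au (E° = +1.71 V) is the cathode; Fe²⁺/Fe (E° = -0.44 V) is the anode, so E°cell = +2.15 V.
Balancing electrons gives n = 2 (lcm of 1 and 2).
ΔG° = −nFE° = −(2)(96485)(+2.15) = -414,886 J = -414.9 kJ.

-414.9 kJ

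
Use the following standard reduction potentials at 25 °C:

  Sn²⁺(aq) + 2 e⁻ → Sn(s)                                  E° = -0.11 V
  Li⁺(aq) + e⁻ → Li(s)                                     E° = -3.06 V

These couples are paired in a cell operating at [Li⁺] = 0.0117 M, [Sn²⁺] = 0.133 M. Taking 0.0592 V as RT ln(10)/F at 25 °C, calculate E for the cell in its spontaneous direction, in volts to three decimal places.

+3.038 V

Sn²⁺/Sn is the cathode (higher E°), Li⁺/Li the anode: E°cell = -0.11 − (-3.06) = +2.95 V, n = 2.
Overall: Sn²⁺(aq) + 2 Li(s) → Sn(s) + 2 Li⁺(aq)
Q = [Li⁺]^2 / ([Sn²⁺]); log Q = -2.987.
E = E° − (0.0592/n) log Q = +2.95 − (0.0592/2)(-2.987) = +3.038 V.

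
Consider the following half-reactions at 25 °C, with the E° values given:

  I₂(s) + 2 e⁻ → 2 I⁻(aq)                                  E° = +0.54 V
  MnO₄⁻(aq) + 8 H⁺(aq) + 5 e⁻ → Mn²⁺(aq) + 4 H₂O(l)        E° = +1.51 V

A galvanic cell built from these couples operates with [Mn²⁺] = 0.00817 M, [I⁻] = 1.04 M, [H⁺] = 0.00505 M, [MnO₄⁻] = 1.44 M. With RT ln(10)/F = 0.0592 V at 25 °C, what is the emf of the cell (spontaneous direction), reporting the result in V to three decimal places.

MnO₄⁻/Mn²⁺ is the cathode (higher E°), I₂/I⁻ the anode: E°cell = +1.51 − (+0.54) = +0.97 V, n = 10.
Overall: 2 MnO₄⁻(aq) + 16 H⁺(aq) + 10 I⁻(aq) → 2 Mn²⁺(aq) + 8 H₂O(l) + 5 I₂(s)
Q = [Mn²⁺]^2 / ([MnO₄⁻]^2·[H⁺]^16·[I⁻]^10); log Q = 32.085.
E = E° − (0.0592/n) log Q = +0.97 − (0.0592/10)(32.085) = +0.780 V.

+0.780 V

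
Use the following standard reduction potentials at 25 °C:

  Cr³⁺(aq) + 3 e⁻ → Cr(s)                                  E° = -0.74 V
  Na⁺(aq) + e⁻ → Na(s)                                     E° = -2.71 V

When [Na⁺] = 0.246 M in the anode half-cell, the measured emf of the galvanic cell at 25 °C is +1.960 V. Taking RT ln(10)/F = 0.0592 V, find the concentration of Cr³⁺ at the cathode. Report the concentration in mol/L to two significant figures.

0.0046 M

Cr³⁺/Cr is the cathode, Na⁺/Na the anode: E°cell = +1.97 V, n = 3.
Overall reaction: Cr³⁺(aq) + 3 Na(s) → Cr(s) + 3 Na⁺(aq); Q = [Na⁺]^3/[Cr³⁺]^1.
From E = E° − (0.0592/n) log Q: log Q = (E° − E)·n/0.0592 = (+1.97 − (+1.960))·3/0.0592 = 0.5068.
So 1·log[Cr³⁺] = 3·log(0.246) − log Q = -1.8272 − (0.5068) = -2.3340; [Cr³⁺] = 10^(-2.3340) ≈ 0.0046 M.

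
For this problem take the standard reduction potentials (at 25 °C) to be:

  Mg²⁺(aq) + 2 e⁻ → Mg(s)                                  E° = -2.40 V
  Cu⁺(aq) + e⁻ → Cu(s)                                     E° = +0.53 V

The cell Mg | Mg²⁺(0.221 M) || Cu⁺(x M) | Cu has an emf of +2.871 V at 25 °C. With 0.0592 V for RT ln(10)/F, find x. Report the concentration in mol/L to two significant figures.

Cu⁺/Cu is the cathode, Mg²⁺/Mg the anode: E°cell = +2.93 V, n = 2.
Overall reaction: 2 Cu⁺(aq) + Mg(s) → 2 Cu(s) + Mg²⁺(aq); Q = [Mg²⁺]^1/[Cu⁺]^2.
From E = E° − (0.0592/n) log Q: log Q = (E° − E)·n/0.0592 = (+2.93 − (+2.871))·2/0.0592 = 1.9932.
So 2·log[Cu⁺] = 1·log(0.221) − log Q = -0.6556 − (1.9932) = -2.6488; log[Cu⁺] = -2.6488 / 2 = -1.3244; [Cu⁺] = 10^(-1.3244) ≈ 0.047 M.

0.047 M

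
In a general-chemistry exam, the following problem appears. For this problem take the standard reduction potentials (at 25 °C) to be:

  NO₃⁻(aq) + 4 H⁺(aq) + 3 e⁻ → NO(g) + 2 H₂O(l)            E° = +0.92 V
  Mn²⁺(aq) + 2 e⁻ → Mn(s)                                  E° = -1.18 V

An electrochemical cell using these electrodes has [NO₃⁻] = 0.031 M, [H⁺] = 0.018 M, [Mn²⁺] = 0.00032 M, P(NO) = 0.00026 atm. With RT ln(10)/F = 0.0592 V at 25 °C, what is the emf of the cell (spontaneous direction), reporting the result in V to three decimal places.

NO₃⁻/NO is the cathode (higher E°), Mn²⁺/Mn the anode: E°cell = +0.92 − (-1.18) = +2.10 V, n = 6.
Overall: 2 NO₃⁻(aq) + 8 H⁺(aq) + 3 Mn(s) → 2 NO(g) + 4 H₂O(l) + 3 Mn²⁺(aq)
Q = P(NO)^2·[Mn²⁺]^3 / ([NO₃⁻]^2·[H⁺]^8); log Q = -0.680.
E = E° − (0.0592/n) log Q = +2.10 − (0.0592/6)(-0.680) = +2.107 V.

+2.107 V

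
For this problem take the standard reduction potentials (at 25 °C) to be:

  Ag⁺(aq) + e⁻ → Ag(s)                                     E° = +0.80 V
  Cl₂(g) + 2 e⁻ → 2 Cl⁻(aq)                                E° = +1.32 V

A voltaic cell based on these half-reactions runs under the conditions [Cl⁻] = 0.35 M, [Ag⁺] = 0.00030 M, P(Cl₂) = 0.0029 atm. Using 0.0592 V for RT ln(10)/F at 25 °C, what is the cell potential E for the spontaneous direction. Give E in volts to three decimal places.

Cl₂/Cl⁻ is the cathode (higher E°), Ag⁺/Ag the anode: E°cell = +1.32 − (+0.80) = +0.52 V, n = 2.
Overall: Cl₂(g) + 2 Ag(s) → 2 Cl⁻(aq) + 2 Ag⁺(aq)
Q = [Cl⁻]^2·[Ag⁺]^2 / (P(Cl₂)); log Q = -5.420.
E = E° − (0.0592/n) log Q = +0.52 − (0.0592/2)(-5.420) = +0.680 V.

+0.680 V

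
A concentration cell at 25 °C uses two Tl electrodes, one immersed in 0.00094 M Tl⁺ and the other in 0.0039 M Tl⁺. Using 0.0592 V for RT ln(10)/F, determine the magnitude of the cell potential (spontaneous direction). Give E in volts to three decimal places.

+0.037 V

For a concentration cell E°cell = 0. The 0.0039 M side is the cathode (reduction is favoured where [Tl⁺] is higher).
With n = 1, E = −(0.0592/1) log([Tl⁺]ₐₙ/[Tl⁺]꜀ₐₜ) = −(0.0592/1) log(0.00094/0.0039) = −(0.0592/1)(-0.618) = +0.037 V.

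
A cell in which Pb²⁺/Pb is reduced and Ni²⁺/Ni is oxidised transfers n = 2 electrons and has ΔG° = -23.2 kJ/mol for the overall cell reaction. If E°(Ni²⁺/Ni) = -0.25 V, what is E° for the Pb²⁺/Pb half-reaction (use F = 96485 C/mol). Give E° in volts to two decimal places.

-0.13 V

E°cell = −ΔG°/(nF) = −(-23.2×10³)/((2)(96485)) = +0.120 V.
Since Pb²⁺/Pb is the cathode and Ni²⁺/Ni the anode, E°cell = E°(Pb²⁺/Pb) − E°(Ni²⁺/Ni).
So E°(Pb²⁺/Pb) = E°cell + E°(Ni²⁺/Ni) = +0.120 + (-0.25) = -0.13 V.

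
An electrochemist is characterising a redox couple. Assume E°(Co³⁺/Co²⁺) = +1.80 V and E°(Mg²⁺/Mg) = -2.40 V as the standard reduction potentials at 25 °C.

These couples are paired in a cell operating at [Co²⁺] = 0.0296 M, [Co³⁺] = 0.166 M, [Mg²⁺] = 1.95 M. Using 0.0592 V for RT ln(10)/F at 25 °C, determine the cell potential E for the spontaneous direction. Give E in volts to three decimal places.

Co³⁺/Co²⁺ is the cathode (higher E°), Mg²⁺/Mg the anode: E°cell = +1.80 − (-2.40) = +4.20 V, n = 2.
Overall: 2 Co³⁺(aq) + Mg(s) → 2 Co²⁺(aq) + Mg²⁺(aq)
Q = [Co²⁺]^2·[Mg²⁺] / ([Co³⁺]^2); log Q = -1.208.
E = E° − (0.0592/n) log Q = +4.20 − (0.0592/2)(-1.208) = +4.236 V.

+4.236 V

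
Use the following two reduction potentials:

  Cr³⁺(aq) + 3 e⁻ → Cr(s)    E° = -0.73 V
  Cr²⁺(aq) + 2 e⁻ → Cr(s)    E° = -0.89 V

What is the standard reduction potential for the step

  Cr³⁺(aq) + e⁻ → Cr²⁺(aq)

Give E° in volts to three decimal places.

-0.410 V

Sequential free energies add, so n₃E°₃ = n₁E°₁ + n₂E°₂.
With n₃ = 3, and the known step contributing 2×(-0.89) V, the unknown satisfies 1·E° = 3×(-0.73) − 2×(-0.89) = -0.410.
E° = -0.410 / 1 = -0.410 V.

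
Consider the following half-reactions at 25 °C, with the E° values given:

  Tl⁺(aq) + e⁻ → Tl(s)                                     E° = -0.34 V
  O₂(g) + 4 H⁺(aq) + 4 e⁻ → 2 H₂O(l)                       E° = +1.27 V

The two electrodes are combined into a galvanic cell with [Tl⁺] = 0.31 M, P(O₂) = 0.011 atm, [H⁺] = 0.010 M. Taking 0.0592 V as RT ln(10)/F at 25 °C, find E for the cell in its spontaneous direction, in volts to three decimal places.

O₂/H₂O is the cathode (higher E°), Tl⁺/Tl the anode: E°cell = +1.27 − (-0.34) = +1.61 V, n = 4.
Overall: O₂(g) + 4 H⁺(aq) + 4 Tl(s) → 2 H₂O(l) + 4 Tl⁺(aq)
Q = [Tl⁺]^4 / (P(O₂)·[H⁺]^4); log Q = 7.924.
E = E° − (0.0592/n) log Q = +1.61 − (0.0592/4)(7.924) = +1.493 V.

+1.493 V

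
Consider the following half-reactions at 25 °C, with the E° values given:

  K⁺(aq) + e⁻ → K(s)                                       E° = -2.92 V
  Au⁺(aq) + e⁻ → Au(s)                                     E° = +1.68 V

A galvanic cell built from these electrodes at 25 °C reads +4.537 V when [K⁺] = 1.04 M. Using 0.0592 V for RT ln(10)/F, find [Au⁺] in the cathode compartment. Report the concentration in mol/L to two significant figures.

Au⁺/Au is the cathode, K⁺/K the anode: E°cell = +4.60 V, n = 1.
Overall reaction: Au⁺(aq) + K(s) → Au(s) + K⁺(aq); Q = [K⁺]^1/[Au⁺]^1.
From E = E° − (0.0592/n) log Q: log Q = (E° − E)·n/0.0592 = (+4.60 − (+4.537))·1/0.0592 = 1.0642.
So 1·log[Au⁺] = 1·log(1.04) − log Q = 0.0170 − (1.0642) = -1.0472; [Au⁺] = 10^(-1.0472) ≈ 0.090 M.

0.090 M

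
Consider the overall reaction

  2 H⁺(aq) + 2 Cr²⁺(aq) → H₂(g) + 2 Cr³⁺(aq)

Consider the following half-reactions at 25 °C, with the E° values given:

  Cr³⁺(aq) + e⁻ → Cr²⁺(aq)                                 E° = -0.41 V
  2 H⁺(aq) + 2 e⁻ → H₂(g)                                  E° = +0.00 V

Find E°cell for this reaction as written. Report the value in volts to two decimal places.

The H⁺/H₂ couple has the higher reduction potential, so it is the cathode; Cr³⁺/Cr²⁺ is oxidised at the anode.
E°cell = E°(cathode) − E°(anode) = (+0.00) − (-0.41) = +0.41 V.

+0.41 V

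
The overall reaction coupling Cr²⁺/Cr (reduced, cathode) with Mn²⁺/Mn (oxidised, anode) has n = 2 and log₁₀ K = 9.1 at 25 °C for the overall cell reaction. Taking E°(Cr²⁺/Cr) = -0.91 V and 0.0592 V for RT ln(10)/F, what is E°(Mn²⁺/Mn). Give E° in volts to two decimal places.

-1.18 V

E°cell = (0.0592/n)·log K = (0.0592/2)(9.1) = +0.269 V.
Since Cr²⁺/Cr is the cathode and Mn²⁺/Mn the anode, E°cell = E°(Cr²⁺/Cr) − E°(Mn²⁺/Mn).
So E°(Mn²⁺/Mn) = E°(Cr²⁺/Cr) − E°cell = (-0.91) − (+0.269) = -1.18 V.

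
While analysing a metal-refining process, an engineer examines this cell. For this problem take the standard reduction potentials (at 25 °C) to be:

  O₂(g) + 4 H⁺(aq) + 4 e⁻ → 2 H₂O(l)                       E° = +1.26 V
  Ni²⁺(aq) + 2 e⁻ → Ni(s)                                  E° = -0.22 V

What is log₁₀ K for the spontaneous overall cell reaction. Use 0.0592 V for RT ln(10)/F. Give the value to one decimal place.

100.0

Cathode: O₂/H₂O; anode: Ni²⁺/Ni. E°cell = +1.48 V, n = 4.
log K = nE°cell / 0.0592 = (4)(+1.48) / 0.0592 = 100.0.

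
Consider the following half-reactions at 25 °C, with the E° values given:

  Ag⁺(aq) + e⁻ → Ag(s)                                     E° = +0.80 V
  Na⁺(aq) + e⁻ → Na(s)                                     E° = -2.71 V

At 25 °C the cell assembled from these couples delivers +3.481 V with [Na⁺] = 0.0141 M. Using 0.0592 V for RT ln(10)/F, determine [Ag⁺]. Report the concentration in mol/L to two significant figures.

0.0046 M

Ag⁺/Ag is the cathode, Na⁺/Na the anode: E°cell = +3.51 V, n = 1.
Overall reaction: Ag⁺(aq) + Na(s) → Ag(s) + Na⁺(aq); Q = [Na⁺]^1/[Ag⁺]^1.
From E = E° − (0.0592/n) log Q: log Q = (E° − E)·n/0.0592 = (+3.51 − (+3.481))·1/0.0592 = 0.4899.
So 1·log[Ag⁺] = 1·log(0.0141) − log Q = -1.8508 − (0.4899) = -2.3407; [Ag⁺] = 10^(-2.3407) ≈ 0.0046 M.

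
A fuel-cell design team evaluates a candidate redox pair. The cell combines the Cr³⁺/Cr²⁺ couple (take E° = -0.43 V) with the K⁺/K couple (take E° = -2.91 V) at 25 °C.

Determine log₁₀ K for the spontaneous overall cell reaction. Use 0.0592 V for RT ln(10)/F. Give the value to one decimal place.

Cathode: Cr³⁺/Cr²⁺; anode: K⁺/K. E°cell = +2.48 V, n = 1.
log K = nE°cell / 0.0592 = (1)(+2.48) / 0.0592 = 41.9.

41.9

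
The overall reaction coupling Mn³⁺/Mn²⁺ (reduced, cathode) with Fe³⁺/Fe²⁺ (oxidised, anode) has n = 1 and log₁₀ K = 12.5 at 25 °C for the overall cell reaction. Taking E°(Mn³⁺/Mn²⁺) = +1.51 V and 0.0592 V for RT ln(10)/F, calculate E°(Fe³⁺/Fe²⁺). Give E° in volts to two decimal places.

+0.77 V

E°cell = (0.0592/n)·log K = (0.0592/1)(12.5) = +0.740 V.
Since Mn³⁺/Mn²⁺ is the cathode and Fe³⁺/Fe²⁺ the anode, E°cell = E°(Mn³⁺/Mn²⁺) − E°(Fe³⁺/Fe²⁺).
So E°(Fe³⁺/Fe²⁺) = E°(Mn³⁺/Mn²⁺) − E°cell = (+1.51) − (+0.740) = +0.77 V.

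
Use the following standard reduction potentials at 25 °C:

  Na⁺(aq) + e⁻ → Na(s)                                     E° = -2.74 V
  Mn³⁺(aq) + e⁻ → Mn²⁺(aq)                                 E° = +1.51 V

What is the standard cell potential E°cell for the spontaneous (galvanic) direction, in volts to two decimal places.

The Mn³⁺/Mn²⁺ couple has the higher reduction potential, so it is the cathode; Na⁺/Na is oxidised at the anode.
E°cell = E°(cathode) − E°(anode) = (+1.51) − (-2.74) = +4.25 V.
Since E°cell > 0, the reaction is spontaneous under standard conditions.

+4.25 V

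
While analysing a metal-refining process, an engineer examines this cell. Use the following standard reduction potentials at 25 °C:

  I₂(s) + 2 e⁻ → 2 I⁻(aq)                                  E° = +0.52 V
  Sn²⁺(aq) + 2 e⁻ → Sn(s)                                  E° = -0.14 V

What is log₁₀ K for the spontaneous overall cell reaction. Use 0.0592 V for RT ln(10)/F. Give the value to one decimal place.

Cathode: I₂/I⁻; anode: Sn²⁺/Sn. E°cell = +0.66 V, n = 2.
log K = nE°cell / 0.0592 = (2)(+0.66) / 0.0592 = 22.3.

22.3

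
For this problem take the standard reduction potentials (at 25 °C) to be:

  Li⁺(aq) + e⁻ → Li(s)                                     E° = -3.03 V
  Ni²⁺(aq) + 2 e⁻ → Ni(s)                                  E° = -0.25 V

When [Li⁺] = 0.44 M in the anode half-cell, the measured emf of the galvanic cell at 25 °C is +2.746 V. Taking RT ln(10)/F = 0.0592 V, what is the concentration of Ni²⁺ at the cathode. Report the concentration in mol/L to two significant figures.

Ni²⁺/Ni is the cathode, Li⁺/Li the anode: E°cell = +2.78 V, n = 2.
Overall reaction: Ni²⁺(aq) + 2 Li(s) → Ni(s) + 2 Li⁺(aq); Q = [Li⁺]^2/[Ni²⁺]^1.
From E = E° − (0.0592/n) log Q: log Q = (E° − E)·n/0.0592 = (+2.78 − (+2.746))·2/0.0592 = 1.1486.
So 1·log[Ni²⁺] = 2·log(0.44) − log Q = -0.7131 − (1.1486) = -1.8617; [Ni²⁺] = 10^(-1.8617) ≈ 0.014 M.

0.014 M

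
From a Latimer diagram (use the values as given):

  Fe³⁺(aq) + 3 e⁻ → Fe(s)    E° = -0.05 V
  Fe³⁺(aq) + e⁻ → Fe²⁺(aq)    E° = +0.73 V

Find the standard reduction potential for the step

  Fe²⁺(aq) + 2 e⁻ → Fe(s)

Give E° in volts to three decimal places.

-0.440 V

Sequential free energies add, so n₃E°₃ = n₁E°₁ + n₂E°₂.
With n₃ = 3, and the known step contributing 1×(+0.73) V, the unknown satisfies 2·E° = 3×(-0.05) − 1×(+0.73) = -0.880.
E° = -0.880 / 2 = -0.440 V.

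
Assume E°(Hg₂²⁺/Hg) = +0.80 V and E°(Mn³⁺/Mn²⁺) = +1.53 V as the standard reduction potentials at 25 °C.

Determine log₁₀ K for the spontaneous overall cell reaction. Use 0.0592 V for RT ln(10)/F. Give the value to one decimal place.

24.7

Cathode: Mn³⁺/Mn²⁺; anode: Hg₂²⁺/Hg. E°cell = +0.73 V, n = 2.
log K = nE°cell / 0.0592 = (2)(+0.73) / 0.0592 = 24.7.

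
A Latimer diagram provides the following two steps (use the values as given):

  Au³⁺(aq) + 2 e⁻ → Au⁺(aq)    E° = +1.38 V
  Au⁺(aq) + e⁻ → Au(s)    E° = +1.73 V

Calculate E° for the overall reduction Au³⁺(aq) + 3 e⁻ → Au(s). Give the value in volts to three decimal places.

Since ΔG° = −nFE° is additive over sequential reductions, n₃E°₃ = n₁E°₁ + n₂E°₂.
E°₃ = (2×+1.38 + 1×+1.73) / 3 = (+4.490) / 3 = +1.497 V.

+1.497 V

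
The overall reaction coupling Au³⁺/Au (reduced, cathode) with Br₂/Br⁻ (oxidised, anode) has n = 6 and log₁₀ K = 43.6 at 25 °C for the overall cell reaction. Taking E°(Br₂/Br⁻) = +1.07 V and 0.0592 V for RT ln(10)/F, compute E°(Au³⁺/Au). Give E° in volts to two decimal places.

E°cell = (0.0592/n)·log K = (0.0592/6)(43.6) = +0.430 V.
Since Au³⁺/Au is the cathode and Br₂/Br⁻ the anode, E°cell = E°(Au³⁺/Au) − E°(Br₂/Br⁻).
So E°(Au³⁺/Au) = E°cell + E°(Br₂/Br⁻) = +0.430 + (+1.07) = +1.50 V.

+1.50 V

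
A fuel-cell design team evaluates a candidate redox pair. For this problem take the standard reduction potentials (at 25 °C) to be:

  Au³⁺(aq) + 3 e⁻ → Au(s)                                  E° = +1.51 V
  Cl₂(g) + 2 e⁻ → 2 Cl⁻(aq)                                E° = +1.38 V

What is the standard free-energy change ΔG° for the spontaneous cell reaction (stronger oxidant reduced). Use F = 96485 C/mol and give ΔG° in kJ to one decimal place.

-75.3 kJ

Au³⁺/Au (E° = +1.51 V) is the cathode; Cl₂/Cl⁻ (E° = +1.38 V) is the anode, so E°cell = +0.13 V.
Balancing electrons gives n = 6 (lcm of 3 and 2).
ΔG° = −nFE° = −(6)(96485)(+0.13) = -75,258 J = -75.3 kJ.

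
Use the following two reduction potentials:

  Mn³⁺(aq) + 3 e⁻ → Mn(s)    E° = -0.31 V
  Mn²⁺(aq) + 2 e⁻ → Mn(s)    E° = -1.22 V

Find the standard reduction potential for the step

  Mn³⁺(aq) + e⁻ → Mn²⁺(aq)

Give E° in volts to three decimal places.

Sequential free energies add, so n₃E°₃ = n₁E°₁ + n₂E°₂.
With n₃ = 3, and the known step contributing 2×(-1.22) V, the unknown satisfies 1·E° = 3×(-0.31) − 2×(-1.22) = +1.510.
E° = +1.510 / 1 = +1.510 V.

+1.510 V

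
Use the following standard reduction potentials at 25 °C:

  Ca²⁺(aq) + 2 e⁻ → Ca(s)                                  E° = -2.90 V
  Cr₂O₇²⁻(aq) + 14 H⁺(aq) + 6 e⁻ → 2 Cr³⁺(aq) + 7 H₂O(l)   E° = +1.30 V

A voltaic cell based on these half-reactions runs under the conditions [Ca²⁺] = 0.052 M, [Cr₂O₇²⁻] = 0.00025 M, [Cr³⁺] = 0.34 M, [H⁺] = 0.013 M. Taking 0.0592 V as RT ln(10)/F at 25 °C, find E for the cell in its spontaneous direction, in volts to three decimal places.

Cr₂O₇²⁻/Cr³⁺ is the cathode (higher E°), Ca²⁺/Ca the anode: E°cell = +1.30 − (-2.90) = +4.20 V, n = 6.
Overall: Cr₂O₇²⁻(aq) + 14 H⁺(aq) + 3 Ca(s) → 2 Cr³⁺(aq) + 7 H₂O(l) + 3 Ca²⁺(aq)
Q = [Cr³⁺]^2·[Ca²⁺]^3 / ([Cr₂O₇²⁻]·[H⁺]^14); log Q = 25.218.
E = E° − (0.0592/n) log Q = +4.20 − (0.0592/6)(25.218) = +3.951 V.

+3.951 V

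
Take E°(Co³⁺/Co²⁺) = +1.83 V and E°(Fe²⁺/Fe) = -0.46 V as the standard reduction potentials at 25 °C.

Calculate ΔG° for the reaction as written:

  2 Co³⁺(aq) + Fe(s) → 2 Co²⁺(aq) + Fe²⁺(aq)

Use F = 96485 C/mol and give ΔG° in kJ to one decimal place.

As written, Co³⁺/Co²⁺ is reduced (cathode) and Fe²⁺/Fe is oxidised (anode), so E°cell = (+1.83) − (-0.46) = +2.29 V.
Balancing electrons gives n = 2.
ΔG° = −nFE° = −(2)(96485)(+2.29) = -441,901 J = -441.9 kJ.

-441.9 kJ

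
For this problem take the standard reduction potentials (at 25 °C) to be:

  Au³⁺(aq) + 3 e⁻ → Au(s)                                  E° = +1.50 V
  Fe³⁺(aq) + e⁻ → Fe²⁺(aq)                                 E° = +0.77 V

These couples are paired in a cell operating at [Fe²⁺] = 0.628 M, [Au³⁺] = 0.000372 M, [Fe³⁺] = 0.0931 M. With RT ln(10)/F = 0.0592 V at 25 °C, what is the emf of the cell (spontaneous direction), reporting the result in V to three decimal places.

+0.711 V

Au³⁺/Au is the cathode (higher E°), Fe³⁺/Fe²⁺ the anode: E°cell = +1.50 − (+0.77) = +0.73 V, n = 3.
Overall: Au³⁺(aq) + 3 Fe²⁺(aq) → Au(s) + 3 Fe³⁺(aq)
Q = [Fe³⁺]^3 / ([Au³⁺]·[Fe²⁺]^3); log Q = 0.942.
E = E° − (0.0592/n) log Q = +0.73 − (0.0592/3)(0.942) = +0.711 V.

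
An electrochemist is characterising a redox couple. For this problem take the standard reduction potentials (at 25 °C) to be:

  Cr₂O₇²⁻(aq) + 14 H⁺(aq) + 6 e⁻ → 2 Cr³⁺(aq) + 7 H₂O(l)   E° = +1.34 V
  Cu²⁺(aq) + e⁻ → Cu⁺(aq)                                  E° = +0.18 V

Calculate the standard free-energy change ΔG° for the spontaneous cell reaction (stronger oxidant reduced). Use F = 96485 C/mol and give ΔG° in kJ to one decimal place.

Cr₂O₇²⁻/Cr³⁺ (E° = +1.34 V) is the cathode; Cu²⁺/Cu⁺ (E° = +0.18 V) is the anode, so E°cell = +1.16 V.
Balancing electrons gives n = 6 (lcm of 6 and 1).
ΔG° = −nFE° = −(6)(96485)(+1.16) = -671,536 J = -671.5 kJ.

-671.5 kJ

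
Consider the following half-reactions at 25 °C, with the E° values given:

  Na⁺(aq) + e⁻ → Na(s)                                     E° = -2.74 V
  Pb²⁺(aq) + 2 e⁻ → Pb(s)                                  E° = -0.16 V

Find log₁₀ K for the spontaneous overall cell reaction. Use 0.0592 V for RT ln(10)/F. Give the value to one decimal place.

Cathode: Pb²⁺/Pb; anode: Na⁺/Na. E°cell = +2.58 V, n = 2.
log K = nE°cell / 0.0592 = (2)(+2.58) / 0.0592 = 87.2.

87.2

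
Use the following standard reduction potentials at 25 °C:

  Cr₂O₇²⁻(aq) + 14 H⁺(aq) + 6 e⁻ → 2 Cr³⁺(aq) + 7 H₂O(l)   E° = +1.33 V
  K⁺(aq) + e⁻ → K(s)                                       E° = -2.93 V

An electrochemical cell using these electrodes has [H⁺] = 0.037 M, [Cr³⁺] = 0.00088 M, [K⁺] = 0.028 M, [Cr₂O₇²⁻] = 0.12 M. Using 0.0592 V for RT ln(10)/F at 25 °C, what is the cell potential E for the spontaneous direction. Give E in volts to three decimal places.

+4.205 V

Cr₂O₇²⁻/Cr³⁺ is the cathode (higher E°), K⁺/K the anode: E°cell = +1.33 − (-2.93) = +4.26 V, n = 6.
Overall: Cr₂O₇²⁻(aq) + 14 H⁺(aq) + 6 K(s) → 2 Cr³⁺(aq) + 7 H₂O(l) + 6 K⁺(aq)
Q = [Cr³⁺]^2·[K⁺]^6 / ([Cr₂O₇²⁻]·[H⁺]^14); log Q = 5.538.
E = E° − (0.0592/n) log Q = +4.26 − (0.0592/6)(5.538) = +4.205 V.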